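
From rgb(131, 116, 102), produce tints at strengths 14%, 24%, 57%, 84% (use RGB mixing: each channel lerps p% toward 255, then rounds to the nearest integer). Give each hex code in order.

14%: (131 + 17.36 = 148.36→148, 116 + 19.46 = 135.46→135, 102 + 21.42 = 123.42→123) → #94877b
24%: (131 + 29.76 = 160.76→161, 116 + 33.36 = 149.36→149, 102 + 36.72 = 138.72→139) → #a1958b
57%: (131 + 70.68 = 201.68→202, 116 + 79.23 = 195.23→195, 102 + 87.21 = 189.21→189) → #cac3bd
84%: (131 + 104.16 = 235.16→235, 116 + 116.76 = 232.76→233, 102 + 128.52 = 230.52→231) → #ebe9e7

#94877b, #a1958b, #cac3bd, #ebe9e7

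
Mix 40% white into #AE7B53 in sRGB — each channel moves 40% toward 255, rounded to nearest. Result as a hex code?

#CEB098

#AE7B53 is rgb(174, 123, 83).
Lerp each channel 40% toward 255:
  R: 174 + 0.4×(255−174) = 174 + 32.4 = 206.4 → 206
  G: 123 + 52.8 = 175.8 → 176
  B: 83 + 0.4×(255−83) = 83 + 68.8 = 151.8 → 152
rgb(206, 176, 152) = #CEB098.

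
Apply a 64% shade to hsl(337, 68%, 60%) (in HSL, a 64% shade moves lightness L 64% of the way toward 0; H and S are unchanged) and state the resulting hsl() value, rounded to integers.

hsl(337, 68%, 22%)

L moves 64% from 60 toward 0: 60 − 38.4 = 21.6 → 22.
H and S are unchanged.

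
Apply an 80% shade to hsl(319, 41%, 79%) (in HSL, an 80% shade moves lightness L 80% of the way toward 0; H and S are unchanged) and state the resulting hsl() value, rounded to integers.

L moves 80% from 79 toward 0: 79 − 63.2 = 15.8 → 16.
H and S are unchanged.

hsl(319, 41%, 16%)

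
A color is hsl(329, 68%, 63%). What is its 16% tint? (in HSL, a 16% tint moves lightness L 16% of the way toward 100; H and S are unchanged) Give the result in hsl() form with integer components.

hsl(329, 68%, 69%)

L moves 16% from 63 toward 100: 63 + 5.92 = 68.92 → 69.
H and S are unchanged.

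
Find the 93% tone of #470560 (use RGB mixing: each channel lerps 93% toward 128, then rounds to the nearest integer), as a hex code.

#470560 is rgb(71, 5, 96).
Per channel, c → c + 0.93(128 − c):
  R: 71 + 0.93×(128−71) = 71 + 53.01 = 124.01 → 124
  G: 5 + 114.39 = 119.39 → 119
  B: 96 + 29.76 = 125.76 → 126
rgb(124, 119, 126) = #7C777E.

#7C777E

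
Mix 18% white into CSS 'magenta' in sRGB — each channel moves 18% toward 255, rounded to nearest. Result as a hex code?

CSS magenta is rgb(255, 0, 255).
An 18% tint moves each channel 18% toward 255:
  R: 255 + 0.18×(255−255) = 255 + 0 = 255 → 255
  G: 0 + 0.18×(255−0) = 0 + 45.9 = 45.9 → 46
  B: 255 + 0 = 255 → 255
rgb(255, 46, 255) = #FF2EFF.

#FF2EFF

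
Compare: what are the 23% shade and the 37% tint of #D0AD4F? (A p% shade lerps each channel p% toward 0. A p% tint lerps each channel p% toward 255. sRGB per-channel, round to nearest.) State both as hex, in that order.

#A0853D, #E1CB90

#D0AD4F is rgb(208, 173, 79).
23% shade:
  R: 208 − 47.84 = 160.16 → 160
  G: 173 + 0.23×(0−173) = 173 − 39.79 = 133.21 → 133
  B: 79 + 0.23×(0−79) = 79 − 18.17 = 60.83 → 61
  → #A0853D
37% tint:
  R: 208 + 0.37×(255−208) = 208 + 17.39 = 225.39 → 225
  G: 173 + 0.37×(255−173) = 173 + 30.34 = 203.34 → 203
  B: 79 + 65.12 = 144.12 → 144
  → #E1CB90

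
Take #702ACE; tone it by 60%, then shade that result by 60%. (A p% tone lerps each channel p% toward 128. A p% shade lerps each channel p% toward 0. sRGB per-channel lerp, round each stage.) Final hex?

#312640

#702ACE is rgb(112, 42, 206).
A 60% tone moves each channel 60% toward 128:
  R: 112 + 9.6 = 121.6 → 122
  G: 42 + 0.6×(128−42) = 42 + 51.6 = 93.6 → 94
  B: 206 + 0.6×(128−206) = 206 − 46.8 = 159.2 → 159
After the tone: rgb(122, 94, 159) = #7A5E9F.
Lerp each channel 60% toward 0:
  R: 122 − 73.2 = 48.8 → 49
  G: 94 + 0.6×(0−94) = 94 − 56.4 = 37.6 → 38
  B: 159 + 0.6×(0−159) = 159 − 95.4 = 63.6 → 64
rgb(49, 38, 64) = #312640.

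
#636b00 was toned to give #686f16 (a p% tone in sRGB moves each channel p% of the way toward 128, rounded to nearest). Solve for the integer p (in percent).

17%

#636b00 is rgb(99, 107, 0); #686f16 is rgb(104, 111, 22).
On the B channel (widest range): 22 ≈ 0 + (p/100)(128 − 0), so p ≈ 100×(22 − 0)/(128 − 0) = 2200/128 = 17.19.
p = 17 reproduces all three channels after rounding.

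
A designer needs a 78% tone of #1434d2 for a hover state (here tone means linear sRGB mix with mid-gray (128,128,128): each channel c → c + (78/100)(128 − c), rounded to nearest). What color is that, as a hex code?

#1434d2 is rgb(20, 52, 210).
Per channel, c → c + 0.78(128 − c):
  R: 20 + 84.24 = 104.24 → 104
  G: 52 + 0.78×(128−52) = 52 + 59.28 = 111.28 → 111
  B: 210 − 63.96 = 146.04 → 146
rgb(104, 111, 146) = #686f92.

#686f92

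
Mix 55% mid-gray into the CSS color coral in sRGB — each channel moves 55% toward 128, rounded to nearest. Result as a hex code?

CSS coral is rgb(255, 127, 80).
Per channel, c → c + 0.55(128 − c):
  R: 255 − 69.85 = 185.15 → 185
  G: 127 + 0.55×(128−127) = 127 + 0.55 = 127.55 → 128
  B: 80 + 26.4 = 106.4 → 106
rgb(185, 128, 106) = #b9806a.

#b9806a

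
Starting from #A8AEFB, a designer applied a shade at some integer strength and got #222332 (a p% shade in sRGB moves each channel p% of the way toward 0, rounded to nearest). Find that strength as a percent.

#A8AEFB is rgb(168, 174, 251); #222332 is rgb(34, 35, 50).
On the B channel (widest range): 50 ≈ 251 + (p/100)(0 − 251), so p ≈ 100×(50 − 251)/(0 − 251) = -20100/-251 = 80.08.
p = 80 reproduces all three channels after rounding.

80%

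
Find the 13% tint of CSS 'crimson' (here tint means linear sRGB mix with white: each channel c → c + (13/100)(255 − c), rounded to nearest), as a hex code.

CSS crimson is rgb(220, 20, 60).
Per channel, c → c + 0.13(255 − c):
  R: 220 + 4.55 = 224.55 → 225
  G: 20 + 0.13×(255−20) = 20 + 30.55 = 50.55 → 51
  B: 60 + 25.35 = 85.35 → 85
rgb(225, 51, 85) = #E13355.

#E13355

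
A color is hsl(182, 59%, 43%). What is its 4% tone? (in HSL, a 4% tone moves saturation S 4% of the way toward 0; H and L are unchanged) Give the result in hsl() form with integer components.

S moves 4% from 59 toward 0: 59 − 2.36 = 56.64 → 57.
H and L are unchanged.

hsl(182, 57%, 43%)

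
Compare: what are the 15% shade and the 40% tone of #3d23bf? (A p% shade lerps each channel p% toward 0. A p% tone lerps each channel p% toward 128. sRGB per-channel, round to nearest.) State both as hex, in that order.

#3d23bf is rgb(61, 35, 191).
15% shade:
  R: 61 + 0.15×(0−61) = 61 − 9.15 = 51.85 → 52
  G: 35 − 5.25 = 29.75 → 30
  B: 191 − 28.65 = 162.35 → 162
  → #341ea2
40% tone:
  R: 61 + 0.4×(128−61) = 61 + 26.8 = 87.8 → 88
  G: 35 + 37.2 = 72.2 → 72
  B: 191 − 25.2 = 165.8 → 166
  → #5848a6

#341ea2, #5848a6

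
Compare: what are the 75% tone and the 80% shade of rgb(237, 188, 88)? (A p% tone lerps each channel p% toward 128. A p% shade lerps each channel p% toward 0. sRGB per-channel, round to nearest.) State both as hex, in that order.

#9b8f76, #2f2612

75% tone:
  R: 237 + 0.75×(128−237) = 237 − 81.75 = 155.25 → 155
  G: 188 − 45 = 143 → 143
  B: 88 + 0.75×(128−88) = 88 + 30 = 118 → 118
  → #9b8f76
80% shade:
  R: 237 + 0.8×(0−237) = 237 − 189.6 = 47.4 → 47
  G: 188 + 0.8×(0−188) = 188 − 150.4 = 37.6 → 38
  B: 88 − 70.4 = 17.6 → 18
  → #2f2612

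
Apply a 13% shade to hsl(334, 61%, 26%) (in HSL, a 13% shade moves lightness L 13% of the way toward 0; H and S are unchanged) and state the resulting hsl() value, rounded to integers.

hsl(334, 61%, 23%)

L moves 13% from 26 toward 0: 26 − 3.38 = 22.62 → 23.
H and S are unchanged.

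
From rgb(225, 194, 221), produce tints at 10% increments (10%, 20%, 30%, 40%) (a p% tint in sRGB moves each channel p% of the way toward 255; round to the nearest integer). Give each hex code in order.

10%: (225 + 3 = 228→228, 194 + 6.1 = 200.1→200, 221 + 3.4 = 224.4→224) → #E4C8E0
20%: (225 + 6 = 231→231, 194 + 12.2 = 206.2→206, 221 + 6.8 = 227.8→228) → #E7CEE4
30%: (225 + 9 = 234→234, 194 + 18.3 = 212.3→212, 221 + 10.2 = 231.2→231) → #EAD4E7
40%: (225 + 12 = 237→237, 194 + 24.4 = 218.4→218, 221 + 13.6 = 234.6→235) → #EDDAEB

#E4C8E0, #E7CEE4, #EAD4E7, #EDDAEB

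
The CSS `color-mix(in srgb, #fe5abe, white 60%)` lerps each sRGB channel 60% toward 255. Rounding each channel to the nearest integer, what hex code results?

#fe5abe is rgb(254, 90, 190).
A 60% tint moves each channel 60% toward 255:
  R: 254 + 0.6×(255−254) = 254 + 0.6 = 254.6 → 255
  G: 90 + 99 = 189 → 189
  B: 190 + 0.6×(255−190) = 190 + 39 = 229 → 229
rgb(255, 189, 229) = #ffbde5.

#ffbde5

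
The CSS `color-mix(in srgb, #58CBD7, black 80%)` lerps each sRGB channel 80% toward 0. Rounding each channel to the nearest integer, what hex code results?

#58CBD7 is rgb(88, 203, 215).
An 80% shade moves each channel 80% toward 0:
  R: 88 + 0.8×(0−88) = 88 − 70.4 = 17.6 → 18
  G: 203 + 0.8×(0−203) = 203 − 162.4 = 40.6 → 41
  B: 215 + 0.8×(0−215) = 215 − 172 = 43 → 43
rgb(18, 41, 43) = #12292B.

#12292B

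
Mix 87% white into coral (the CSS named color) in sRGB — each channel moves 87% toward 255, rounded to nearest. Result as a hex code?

CSS coral is rgb(255, 127, 80).
Lerp each channel 87% toward 255:
  R: 255 + 0.87×(255−255) = 255 + 0 = 255 → 255
  G: 127 + 0.87×(255−127) = 127 + 111.36 = 238.36 → 238
  B: 80 + 0.87×(255−80) = 80 + 152.25 = 232.25 → 232
rgb(255, 238, 232) = #FFEEE8.

#FFEEE8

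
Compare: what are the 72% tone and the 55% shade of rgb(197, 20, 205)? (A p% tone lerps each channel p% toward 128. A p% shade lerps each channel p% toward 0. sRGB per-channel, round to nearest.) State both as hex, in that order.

#936296, #59095C

72% tone:
  R: 197 + 0.72×(128−197) = 197 − 49.68 = 147.32 → 147
  G: 20 + 77.76 = 97.76 → 98
  B: 205 − 55.44 = 149.56 → 150
  → #936296
55% shade:
  R: 197 + 0.55×(0−197) = 197 − 108.35 = 88.65 → 89
  G: 20 + 0.55×(0−20) = 20 − 11 = 9 → 9
  B: 205 − 112.75 = 92.25 → 92
  → #59095C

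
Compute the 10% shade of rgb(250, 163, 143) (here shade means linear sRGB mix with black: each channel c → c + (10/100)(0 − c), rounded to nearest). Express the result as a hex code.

A 10% shade moves each channel 10% toward 0:
  R: 250 + 0.1×(0−250) = 250 − 25 = 225 → 225
  G: 163 − 16.3 = 146.7 → 147
  B: 143 − 14.3 = 128.7 → 129
rgb(225, 147, 129) = #e19381.

#e19381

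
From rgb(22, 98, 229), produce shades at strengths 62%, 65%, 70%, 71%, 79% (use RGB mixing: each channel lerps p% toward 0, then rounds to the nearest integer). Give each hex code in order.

#082557, #082250, #071D45, #061C42, #051530

62%: (22 − 13.64 = 8.36→8, 98 − 60.76 = 37.24→37, 229 − 141.98 = 87.02→87) → #082557
65%: (22 − 14.3 = 7.7→8, 98 − 63.7 = 34.3→34, 229 − 148.85 = 80.15→80) → #082250
70%: (22 − 15.4 = 6.6→7, 98 − 68.6 = 29.4→29, 229 − 160.3 = 68.7→69) → #071D45
71%: (22 − 15.62 = 6.38→6, 98 − 69.58 = 28.42→28, 229 − 162.59 = 66.41→66) → #061C42
79%: (22 − 17.38 = 4.62→5, 98 − 77.42 = 20.58→21, 229 − 180.91 = 48.09→48) → #051530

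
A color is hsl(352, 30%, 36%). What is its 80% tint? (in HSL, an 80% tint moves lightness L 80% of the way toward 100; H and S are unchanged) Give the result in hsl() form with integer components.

L moves 80% from 36 toward 100: 36 + 51.2 = 87.2 → 87.
H and S are unchanged.

hsl(352, 30%, 87%)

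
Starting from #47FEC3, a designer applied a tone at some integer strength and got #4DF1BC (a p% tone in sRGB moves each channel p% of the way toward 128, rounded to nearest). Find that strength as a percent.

10%

#47FEC3 is rgb(71, 254, 195); #4DF1BC is rgb(77, 241, 188).
On the G channel (widest range): 241 ≈ 254 + (p/100)(128 − 254), so p ≈ 100×(241 − 254)/(128 − 254) = -1300/-126 = 10.32.
p = 10 reproduces all three channels after rounding.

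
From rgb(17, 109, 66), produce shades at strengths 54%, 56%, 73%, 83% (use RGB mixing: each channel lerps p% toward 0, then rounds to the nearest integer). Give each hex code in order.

#08321E, #07301D, #051D12, #03130B

54%: (17 − 9.18 = 7.82→8, 109 − 58.86 = 50.14→50, 66 − 35.64 = 30.36→30) → #08321E
56%: (17 − 9.52 = 7.48→7, 109 − 61.04 = 47.96→48, 66 − 36.96 = 29.04→29) → #07301D
73%: (17 − 12.41 = 4.59→5, 109 − 79.57 = 29.43→29, 66 − 48.18 = 17.82→18) → #051D12
83%: (17 − 14.11 = 2.89→3, 109 − 90.47 = 18.53→19, 66 − 54.78 = 11.22→11) → #03130B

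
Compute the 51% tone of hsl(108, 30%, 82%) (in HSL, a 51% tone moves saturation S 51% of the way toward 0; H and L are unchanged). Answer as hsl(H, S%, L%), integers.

S moves 51% from 30 toward 0: 30 − 15.3 = 14.7 → 15.
H and L are unchanged.

hsl(108, 15%, 82%)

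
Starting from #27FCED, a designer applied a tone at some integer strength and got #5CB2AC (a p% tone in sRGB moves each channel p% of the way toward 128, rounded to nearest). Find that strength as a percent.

60%

#27FCED is rgb(39, 252, 237); #5CB2AC is rgb(92, 178, 172).
On the G channel (widest range): 178 ≈ 252 + (p/100)(128 − 252), so p ≈ 100×(178 − 252)/(128 − 252) = -7400/-124 = 59.68.
p = 60 reproduces all three channels after rounding.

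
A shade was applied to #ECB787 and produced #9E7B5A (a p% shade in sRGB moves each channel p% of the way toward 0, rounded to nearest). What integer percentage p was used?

33%

#ECB787 is rgb(236, 183, 135); #9E7B5A is rgb(158, 123, 90).
On the R channel (widest range): 158 ≈ 236 + (p/100)(0 − 236), so p ≈ 100×(158 − 236)/(0 − 236) = -7800/-236 = 33.05.
p = 33 reproduces all three channels after rounding.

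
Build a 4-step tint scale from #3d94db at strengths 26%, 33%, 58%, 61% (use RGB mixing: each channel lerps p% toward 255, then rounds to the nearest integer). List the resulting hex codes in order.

#3d94db is rgb(61, 148, 219).
26%: (61 + 50.44 = 111.44→111, 148 + 27.82 = 175.82→176, 219 + 9.36 = 228.36→228) → #6fb0e4
33%: (61 + 64.02 = 125.02→125, 148 + 35.31 = 183.31→183, 219 + 11.88 = 230.88→231) → #7db7e7
58%: (61 + 112.52 = 173.52→174, 148 + 62.06 = 210.06→210, 219 + 20.88 = 239.88→240) → #aed2f0
61%: (61 + 118.34 = 179.34→179, 148 + 65.27 = 213.27→213, 219 + 21.96 = 240.96→241) → #b3d5f1

#6fb0e4, #7db7e7, #aed2f0, #b3d5f1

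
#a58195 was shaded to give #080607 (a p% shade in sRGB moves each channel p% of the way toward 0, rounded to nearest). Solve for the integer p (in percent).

#a58195 is rgb(165, 129, 149); #080607 is rgb(8, 6, 7).
On the R channel (widest range): 8 ≈ 165 + (p/100)(0 − 165), so p ≈ 100×(8 − 165)/(0 − 165) = -15700/-165 = 95.15.
p = 95 reproduces all three channels after rounding.

95%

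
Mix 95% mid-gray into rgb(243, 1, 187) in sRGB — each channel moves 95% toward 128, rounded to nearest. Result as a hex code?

#867a83

Per channel, c → c + 0.95(128 − c):
  R: 243 + 0.95×(128−243) = 243 − 109.25 = 133.75 → 134
  G: 1 + 0.95×(128−1) = 1 + 120.65 = 121.65 → 122
  B: 187 − 56.05 = 130.95 → 131
rgb(134, 122, 131) = #867a83.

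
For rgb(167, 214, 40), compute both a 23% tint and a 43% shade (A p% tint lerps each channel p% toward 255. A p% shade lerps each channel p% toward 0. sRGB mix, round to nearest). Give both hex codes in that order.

23% tint:
  R: 167 + 0.23×(255−167) = 167 + 20.24 = 187.24 → 187
  G: 214 + 0.23×(255−214) = 214 + 9.43 = 223.43 → 223
  B: 40 + 0.23×(255−40) = 40 + 49.45 = 89.45 → 89
  → #BBDF59
43% shade:
  R: 167 − 71.81 = 95.19 → 95
  G: 214 + 0.43×(0−214) = 214 − 92.02 = 121.98 → 122
  B: 40 + 0.43×(0−40) = 40 − 17.2 = 22.8 → 23
  → #5F7A17

#BBDF59, #5F7A17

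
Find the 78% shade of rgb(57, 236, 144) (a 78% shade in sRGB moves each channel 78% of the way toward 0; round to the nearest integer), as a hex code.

#0d3420

Lerp each channel 78% toward 0:
  R: 57 + 0.78×(0−57) = 57 − 44.46 = 12.54 → 13
  G: 236 − 184.08 = 51.92 → 52
  B: 144 − 112.32 = 31.68 → 32
rgb(13, 52, 32) = #0d3420.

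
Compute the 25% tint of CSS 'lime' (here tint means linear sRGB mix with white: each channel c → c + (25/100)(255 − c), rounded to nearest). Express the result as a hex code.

CSS lime is rgb(0, 255, 0).
Lerp each channel 25% toward 255:
  R: 0 + 0.25×(255−0) = 0 + 63.75 = 63.75 → 64
  G: 255 + 0 = 255 → 255
  B: 0 + 0.25×(255−0) = 0 + 63.75 = 63.75 → 64
rgb(64, 255, 64) = #40FF40.

#40FF40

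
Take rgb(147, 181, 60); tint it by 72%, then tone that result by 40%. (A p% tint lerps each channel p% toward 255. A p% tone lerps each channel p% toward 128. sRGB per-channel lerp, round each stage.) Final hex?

Lerp each channel 72% toward 255:
  R: 147 + 0.72×(255−147) = 147 + 77.76 = 224.76 → 225
  G: 181 + 0.72×(255−181) = 181 + 53.28 = 234.28 → 234
  B: 60 + 0.72×(255−60) = 60 + 140.4 = 200.4 → 200
After the tint: rgb(225, 234, 200) = #e1eac8.
Lerp each channel 40% toward 128:
  R: 225 − 38.8 = 186.2 → 186
  G: 234 + 0.4×(128−234) = 234 − 42.4 = 191.6 → 192
  B: 200 + 0.4×(128−200) = 200 − 28.8 = 171.2 → 171
rgb(186, 192, 171) = #bac0ab.

#bac0ab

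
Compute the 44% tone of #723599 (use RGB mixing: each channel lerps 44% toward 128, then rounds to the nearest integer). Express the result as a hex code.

#78568E

#723599 is rgb(114, 53, 153).
Lerp each channel 44% toward 128:
  R: 114 + 6.16 = 120.16 → 120
  G: 53 + 0.44×(128−53) = 53 + 33 = 86 → 86
  B: 153 + 0.44×(128−153) = 153 − 11 = 142 → 142
rgb(120, 86, 142) = #78568E.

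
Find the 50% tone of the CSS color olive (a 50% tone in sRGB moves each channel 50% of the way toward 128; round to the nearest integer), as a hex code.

#808040

CSS olive is rgb(128, 128, 0).
Lerp each channel 50% toward 128:
  R: 128 + 0 = 128 → 128
  G: 128 + 0.5×(128−128) = 128 + 0 = 128 → 128
  B: 0 + 0.5×(128−0) = 0 + 64 = 64 → 64
rgb(128, 128, 64) = #808040.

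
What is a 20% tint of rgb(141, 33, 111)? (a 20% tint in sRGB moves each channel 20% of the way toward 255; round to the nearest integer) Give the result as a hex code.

Lerp each channel 20% toward 255:
  R: 141 + 22.8 = 163.8 → 164
  G: 33 + 0.2×(255−33) = 33 + 44.4 = 77.4 → 77
  B: 111 + 0.2×(255−111) = 111 + 28.8 = 139.8 → 140
rgb(164, 77, 140) = #A44D8C.

#A44D8C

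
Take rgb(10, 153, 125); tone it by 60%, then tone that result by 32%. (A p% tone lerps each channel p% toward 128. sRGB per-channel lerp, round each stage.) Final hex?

#60877f

Per channel, c → c + 0.6(128 − c):
  R: 10 + 0.6×(128−10) = 10 + 70.8 = 80.8 → 81
  G: 153 − 15 = 138 → 138
  B: 125 + 1.8 = 126.8 → 127
After the tone: rgb(81, 138, 127) = #518a7f.
Lerp each channel 32% toward 128:
  R: 81 + 15.04 = 96.04 → 96
  G: 138 + 0.32×(128−138) = 138 − 3.2 = 134.8 → 135
  B: 127 + 0.32 = 127.32 → 127
rgb(96, 135, 127) = #60877f.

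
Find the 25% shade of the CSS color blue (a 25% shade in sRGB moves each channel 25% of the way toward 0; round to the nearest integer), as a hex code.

CSS blue is rgb(0, 0, 255).
Per channel, c → c + 0.25(0 − c):
  R: 0 + 0.25×(0−0) = 0 + 0 = 0 → 0
  G: 0 + 0 = 0 → 0
  B: 255 + 0.25×(0−255) = 255 − 63.75 = 191.25 → 191
rgb(0, 0, 191) = #0000BF.

#0000BF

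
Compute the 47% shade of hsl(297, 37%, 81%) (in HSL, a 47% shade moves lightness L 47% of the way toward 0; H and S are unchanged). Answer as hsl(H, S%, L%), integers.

L moves 47% from 81 toward 0: 81 − 38.07 = 42.93 → 43.
H and S are unchanged.

hsl(297, 37%, 43%)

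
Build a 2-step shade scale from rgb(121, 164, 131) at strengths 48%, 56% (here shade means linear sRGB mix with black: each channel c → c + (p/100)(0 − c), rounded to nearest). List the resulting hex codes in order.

48%: (121 − 58.08 = 62.92→63, 164 − 78.72 = 85.28→85, 131 − 62.88 = 68.12→68) → #3F5544
56%: (121 − 67.76 = 53.24→53, 164 − 91.84 = 72.16→72, 131 − 73.36 = 57.64→58) → #35483A

#3F5544, #35483A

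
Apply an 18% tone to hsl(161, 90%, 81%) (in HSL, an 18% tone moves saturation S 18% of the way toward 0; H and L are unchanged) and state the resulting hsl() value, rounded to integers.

S moves 18% from 90 toward 0: 90 − 16.2 = 73.8 → 74.
H and L are unchanged.

hsl(161, 74%, 81%)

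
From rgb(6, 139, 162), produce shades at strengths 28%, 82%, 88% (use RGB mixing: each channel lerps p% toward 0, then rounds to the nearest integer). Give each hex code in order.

28%: (6 − 1.68 = 4.32→4, 139 − 38.92 = 100.08→100, 162 − 45.36 = 116.64→117) → #046475
82%: (6 − 4.92 = 1.08→1, 139 − 113.98 = 25.02→25, 162 − 132.84 = 29.16→29) → #01191d
88%: (6 − 5.28 = 0.72→1, 139 − 122.32 = 16.68→17, 162 − 142.56 = 19.44→19) → #011113

#046475, #01191d, #011113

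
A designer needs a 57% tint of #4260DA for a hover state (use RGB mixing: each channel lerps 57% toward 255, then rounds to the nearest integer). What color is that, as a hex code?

#4260DA is rgb(66, 96, 218).
Per channel, c → c + 0.57(255 − c):
  R: 66 + 0.57×(255−66) = 66 + 107.73 = 173.73 → 174
  G: 96 + 0.57×(255−96) = 96 + 90.63 = 186.63 → 187
  B: 218 + 21.09 = 239.09 → 239
rgb(174, 187, 239) = #AEBBEF.

#AEBBEF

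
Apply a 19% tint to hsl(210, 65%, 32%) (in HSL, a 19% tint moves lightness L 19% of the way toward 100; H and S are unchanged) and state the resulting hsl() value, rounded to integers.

hsl(210, 65%, 45%)

L moves 19% from 32 toward 100: 32 + 12.92 = 44.92 → 45.
H and S are unchanged.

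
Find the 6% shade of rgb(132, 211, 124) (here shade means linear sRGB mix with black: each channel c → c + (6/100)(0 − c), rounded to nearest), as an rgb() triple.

rgb(124, 198, 117)

Lerp each channel 6% toward 0:
  R: 132 + 0.06×(0−132) = 132 − 7.92 = 124.08 → 124
  G: 211 − 12.66 = 198.34 → 198
  B: 124 − 7.44 = 116.56 → 117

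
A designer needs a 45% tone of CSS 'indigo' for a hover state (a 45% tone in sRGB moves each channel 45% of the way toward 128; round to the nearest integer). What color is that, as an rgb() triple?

rgb(99, 58, 129)

CSS indigo is rgb(75, 0, 130).
Per channel, c → c + 0.45(128 − c):
  R: 75 + 23.85 = 98.85 → 99
  G: 0 + 57.6 = 57.6 → 58
  B: 130 + 0.45×(128−130) = 130 − 0.9 = 129.1 → 129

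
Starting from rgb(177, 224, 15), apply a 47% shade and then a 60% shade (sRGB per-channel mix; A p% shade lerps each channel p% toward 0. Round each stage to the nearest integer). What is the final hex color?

A 47% shade moves each channel 47% toward 0:
  R: 177 + 0.47×(0−177) = 177 − 83.19 = 93.81 → 94
  G: 224 − 105.28 = 118.72 → 119
  B: 15 + 0.47×(0−15) = 15 − 7.05 = 7.95 → 8
After the shade: rgb(94, 119, 8) = #5e7708.
A 60% shade moves each channel 60% toward 0:
  R: 94 + 0.6×(0−94) = 94 − 56.4 = 37.6 → 38
  G: 119 + 0.6×(0−119) = 119 − 71.4 = 47.6 → 48
  B: 8 − 4.8 = 3.2 → 3
rgb(38, 48, 3) = #263003.

#263003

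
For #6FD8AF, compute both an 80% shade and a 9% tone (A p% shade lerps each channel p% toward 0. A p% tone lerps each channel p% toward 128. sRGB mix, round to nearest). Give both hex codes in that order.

#6FD8AF is rgb(111, 216, 175).
80% shade:
  R: 111 + 0.8×(0−111) = 111 − 88.8 = 22.2 → 22
  G: 216 − 172.8 = 43.2 → 43
  B: 175 + 0.8×(0−175) = 175 − 140 = 35 → 35
  → #162B23
9% tone:
  R: 111 + 0.09×(128−111) = 111 + 1.53 = 112.53 → 113
  G: 216 + 0.09×(128−216) = 216 − 7.92 = 208.08 → 208
  B: 175 + 0.09×(128−175) = 175 − 4.23 = 170.77 → 171
  → #71D0AB

#162B23, #71D0AB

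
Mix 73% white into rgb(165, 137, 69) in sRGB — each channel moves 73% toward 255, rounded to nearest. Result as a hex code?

#E7DFCD

Per channel, c → c + 0.73(255 − c):
  R: 165 + 65.7 = 230.7 → 231
  G: 137 + 86.14 = 223.14 → 223
  B: 69 + 0.73×(255−69) = 69 + 135.78 = 204.78 → 205
rgb(231, 223, 205) = #E7DFCD.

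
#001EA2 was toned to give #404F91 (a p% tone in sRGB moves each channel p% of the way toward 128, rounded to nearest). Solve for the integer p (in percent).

50%

#001EA2 is rgb(0, 30, 162); #404F91 is rgb(64, 79, 145).
On the R channel (widest range): 64 ≈ 0 + (p/100)(128 − 0), so p ≈ 100×(64 − 0)/(128 − 0) = 6400/128 = 50.00.
p = 50 reproduces all three channels after rounding.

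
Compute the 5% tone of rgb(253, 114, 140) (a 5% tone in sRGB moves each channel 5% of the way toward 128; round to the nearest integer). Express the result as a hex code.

Per channel, c → c + 0.05(128 − c):
  R: 253 + 0.05×(128−253) = 253 − 6.25 = 246.75 → 247
  G: 114 + 0.05×(128−114) = 114 + 0.7 = 114.7 → 115
  B: 140 + 0.05×(128−140) = 140 − 0.6 = 139.4 → 139
rgb(247, 115, 139) = #f7738b.

#f7738b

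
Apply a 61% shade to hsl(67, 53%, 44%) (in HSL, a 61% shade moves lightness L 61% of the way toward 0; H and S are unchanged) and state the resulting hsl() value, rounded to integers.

L moves 61% from 44 toward 0: 44 − 26.84 = 17.16 → 17.
H and S are unchanged.

hsl(67, 53%, 17%)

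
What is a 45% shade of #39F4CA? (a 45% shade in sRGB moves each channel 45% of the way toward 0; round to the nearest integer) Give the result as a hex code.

#39F4CA is rgb(57, 244, 202).
Lerp each channel 45% toward 0:
  R: 57 − 25.65 = 31.35 → 31
  G: 244 − 109.8 = 134.2 → 134
  B: 202 + 0.45×(0−202) = 202 − 90.9 = 111.1 → 111
rgb(31, 134, 111) = #1F866F.

#1F866F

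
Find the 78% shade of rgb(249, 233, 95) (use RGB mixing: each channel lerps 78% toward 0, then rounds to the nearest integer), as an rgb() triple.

Lerp each channel 78% toward 0:
  R: 249 + 0.78×(0−249) = 249 − 194.22 = 54.78 → 55
  G: 233 + 0.78×(0−233) = 233 − 181.74 = 51.26 → 51
  B: 95 − 74.1 = 20.9 → 21

rgb(55, 51, 21)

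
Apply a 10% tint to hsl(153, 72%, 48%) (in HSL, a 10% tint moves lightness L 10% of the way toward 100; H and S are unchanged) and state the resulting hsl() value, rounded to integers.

L moves 10% from 48 toward 100: 48 + 5.2 = 53.2 → 53.
H and S are unchanged.

hsl(153, 72%, 53%)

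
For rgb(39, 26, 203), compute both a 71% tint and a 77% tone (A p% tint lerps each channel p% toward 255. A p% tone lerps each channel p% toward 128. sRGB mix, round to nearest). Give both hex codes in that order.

#C0BDF0, #6C6991

71% tint:
  R: 39 + 153.36 = 192.36 → 192
  G: 26 + 0.71×(255−26) = 26 + 162.59 = 188.59 → 189
  B: 203 + 36.92 = 239.92 → 240
  → #C0BDF0
77% tone:
  R: 39 + 0.77×(128−39) = 39 + 68.53 = 107.53 → 108
  G: 26 + 78.54 = 104.54 → 105
  B: 203 + 0.77×(128−203) = 203 − 57.75 = 145.25 → 145
  → #6C6991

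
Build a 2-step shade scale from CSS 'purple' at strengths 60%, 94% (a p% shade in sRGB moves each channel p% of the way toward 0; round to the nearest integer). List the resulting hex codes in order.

#330033, #080008

CSS purple is rgb(128, 0, 128).
60%: (128 − 76.8 = 51.2→51, 0→0, 128 − 76.8 = 51.2→51) → #330033
94%: (128 − 120.32 = 7.68→8, 0→0, 128 − 120.32 = 7.68→8) → #080008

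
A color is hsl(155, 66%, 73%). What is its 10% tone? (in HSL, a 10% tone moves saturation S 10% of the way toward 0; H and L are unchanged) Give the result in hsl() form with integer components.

S moves 10% from 66 toward 0: 66 − 6.6 = 59.4 → 59.
H and L are unchanged.

hsl(155, 59%, 73%)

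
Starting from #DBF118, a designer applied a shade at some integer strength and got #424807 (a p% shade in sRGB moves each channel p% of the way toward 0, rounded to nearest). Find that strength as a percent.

#DBF118 is rgb(219, 241, 24); #424807 is rgb(66, 72, 7).
On the G channel (widest range): 72 ≈ 241 + (p/100)(0 − 241), so p ≈ 100×(72 − 241)/(0 − 241) = -16900/-241 = 70.12.
p = 70 reproduces all three channels after rounding.

70%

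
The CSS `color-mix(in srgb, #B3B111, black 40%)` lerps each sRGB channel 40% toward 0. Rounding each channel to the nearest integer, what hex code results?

#6B6A0A

#B3B111 is rgb(179, 177, 17).
Per channel, c → c + 0.4(0 − c):
  R: 179 − 71.6 = 107.4 → 107
  G: 177 − 70.8 = 106.2 → 106
  B: 17 + 0.4×(0−17) = 17 − 6.8 = 10.2 → 10
rgb(107, 106, 10) = #6B6A0A.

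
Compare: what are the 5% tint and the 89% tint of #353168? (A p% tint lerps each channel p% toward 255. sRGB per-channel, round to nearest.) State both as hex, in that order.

#3f3b70, #e9e8ee

#353168 is rgb(53, 49, 104).
5% tint:
  R: 53 + 0.05×(255−53) = 53 + 10.1 = 63.1 → 63
  G: 49 + 0.05×(255−49) = 49 + 10.3 = 59.3 → 59
  B: 104 + 0.05×(255−104) = 104 + 7.55 = 111.55 → 112
  → #3f3b70
89% tint:
  R: 53 + 179.78 = 232.78 → 233
  G: 49 + 0.89×(255−49) = 49 + 183.34 = 232.34 → 232
  B: 104 + 134.39 = 238.39 → 238
  → #e9e8ee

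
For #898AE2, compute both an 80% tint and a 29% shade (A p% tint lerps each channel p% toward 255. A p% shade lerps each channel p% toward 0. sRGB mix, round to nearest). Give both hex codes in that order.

#898AE2 is rgb(137, 138, 226).
80% tint:
  R: 137 + 0.8×(255−137) = 137 + 94.4 = 231.4 → 231
  G: 138 + 0.8×(255−138) = 138 + 93.6 = 231.6 → 232
  B: 226 + 23.2 = 249.2 → 249
  → #E7E8F9
29% shade:
  R: 137 + 0.29×(0−137) = 137 − 39.73 = 97.27 → 97
  G: 138 + 0.29×(0−138) = 138 − 40.02 = 97.98 → 98
  B: 226 − 65.54 = 160.46 → 160
  → #6162A0

#E7E8F9, #6162A0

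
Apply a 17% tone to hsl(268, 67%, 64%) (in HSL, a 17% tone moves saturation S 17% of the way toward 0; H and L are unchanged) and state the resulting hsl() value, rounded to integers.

hsl(268, 56%, 64%)

S moves 17% from 67 toward 0: 67 − 11.39 = 55.61 → 56.
H and L are unchanged.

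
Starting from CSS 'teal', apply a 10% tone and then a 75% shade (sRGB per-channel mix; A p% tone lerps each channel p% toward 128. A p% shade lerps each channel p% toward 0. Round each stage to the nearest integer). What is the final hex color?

CSS teal is rgb(0, 128, 128).
A 10% tone moves each channel 10% toward 128:
  R: 0 + 12.8 = 12.8 → 13
  G: 128 + 0.1×(128−128) = 128 + 0 = 128 → 128
  B: 128 + 0 = 128 → 128
After the tone: rgb(13, 128, 128) = #0d8080.
Per channel, c → c + 0.75(0 − c):
  R: 13 − 9.75 = 3.25 → 3
  G: 128 + 0.75×(0−128) = 128 − 96 = 32 → 32
  B: 128 − 96 = 32 → 32
rgb(3, 32, 32) = #032020.

#032020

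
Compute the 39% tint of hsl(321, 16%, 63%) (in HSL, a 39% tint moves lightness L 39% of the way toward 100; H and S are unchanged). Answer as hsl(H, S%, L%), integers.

hsl(321, 16%, 77%)

L moves 39% from 63 toward 100: 63 + 14.43 = 77.43 → 77.
H and S are unchanged.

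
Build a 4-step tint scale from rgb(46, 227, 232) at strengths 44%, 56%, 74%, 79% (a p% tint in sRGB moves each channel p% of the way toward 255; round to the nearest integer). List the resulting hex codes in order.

44%: (46 + 91.96 = 137.96→138, 227 + 12.32 = 239.32→239, 232 + 10.12 = 242.12→242) → #8AEFF2
56%: (46 + 117.04 = 163.04→163, 227 + 15.68 = 242.68→243, 232 + 12.88 = 244.88→245) → #A3F3F5
74%: (46 + 154.66 = 200.66→201, 227 + 20.72 = 247.72→248, 232 + 17.02 = 249.02→249) → #C9F8F9
79%: (46 + 165.11 = 211.11→211, 227 + 22.12 = 249.12→249, 232 + 18.17 = 250.17→250) → #D3F9FA

#8AEFF2, #A3F3F5, #C9F8F9, #D3F9FA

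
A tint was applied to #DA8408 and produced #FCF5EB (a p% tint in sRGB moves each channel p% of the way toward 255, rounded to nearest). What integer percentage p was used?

92%

#DA8408 is rgb(218, 132, 8); #FCF5EB is rgb(252, 245, 235).
On the B channel (widest range): 235 ≈ 8 + (p/100)(255 − 8), so p ≈ 100×(235 − 8)/(255 − 8) = 22700/247 = 91.90.
p = 92 reproduces all three channels after rounding.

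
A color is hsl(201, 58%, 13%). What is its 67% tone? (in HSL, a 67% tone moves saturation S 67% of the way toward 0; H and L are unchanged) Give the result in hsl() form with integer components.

hsl(201, 19%, 13%)

S moves 67% from 58 toward 0: 58 − 38.86 = 19.14 → 19.
H and L are unchanged.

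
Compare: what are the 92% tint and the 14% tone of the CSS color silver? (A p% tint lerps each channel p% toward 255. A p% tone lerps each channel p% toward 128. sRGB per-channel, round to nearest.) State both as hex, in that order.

CSS silver is rgb(192, 192, 192).
92% tint:
  R: 192 + 0.92×(255−192) = 192 + 57.96 = 249.96 → 250
  G: 192 + 57.96 = 249.96 → 250
  B: 192 + 57.96 = 249.96 → 250
  → #FAFAFA
14% tone:
  R: 192 + 0.14×(128−192) = 192 − 8.96 = 183.04 → 183
  G: 192 + 0.14×(128−192) = 192 − 8.96 = 183.04 → 183
  B: 192 − 8.96 = 183.04 → 183
  → #B7B7B7

#FAFAFA, #B7B7B7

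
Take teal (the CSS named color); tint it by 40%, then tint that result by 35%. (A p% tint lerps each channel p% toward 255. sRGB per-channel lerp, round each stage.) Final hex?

CSS teal is rgb(0, 128, 128).
A 40% tint moves each channel 40% toward 255:
  R: 0 + 0.4×(255−0) = 0 + 102 = 102 → 102
  G: 128 + 50.8 = 178.8 → 179
  B: 128 + 50.8 = 178.8 → 179
After the tint: rgb(102, 179, 179) = #66B3B3.
A 35% tint moves each channel 35% toward 255:
  R: 102 + 53.55 = 155.55 → 156
  G: 179 + 0.35×(255−179) = 179 + 26.6 = 205.6 → 206
  B: 179 + 0.35×(255−179) = 179 + 26.6 = 205.6 → 206
rgb(156, 206, 206) = #9CCECE.

#9CCECE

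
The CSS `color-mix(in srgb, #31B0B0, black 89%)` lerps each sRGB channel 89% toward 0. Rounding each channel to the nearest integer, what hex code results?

#31B0B0 is rgb(49, 176, 176).
Lerp each channel 89% toward 0:
  R: 49 + 0.89×(0−49) = 49 − 43.61 = 5.39 → 5
  G: 176 + 0.89×(0−176) = 176 − 156.64 = 19.36 → 19
  B: 176 − 156.64 = 19.36 → 19
rgb(5, 19, 19) = #051313.

#051313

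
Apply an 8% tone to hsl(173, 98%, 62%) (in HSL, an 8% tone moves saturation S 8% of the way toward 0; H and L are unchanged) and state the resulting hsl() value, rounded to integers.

hsl(173, 90%, 62%)

S moves 8% from 98 toward 0: 98 − 7.84 = 90.16 → 90.
H and L are unchanged.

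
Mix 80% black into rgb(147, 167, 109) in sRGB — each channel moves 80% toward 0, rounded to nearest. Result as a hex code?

#1D2116

Per channel, c → c + 0.8(0 − c):
  R: 147 + 0.8×(0−147) = 147 − 117.6 = 29.4 → 29
  G: 167 − 133.6 = 33.4 → 33
  B: 109 − 87.2 = 21.8 → 22
rgb(29, 33, 22) = #1D2116.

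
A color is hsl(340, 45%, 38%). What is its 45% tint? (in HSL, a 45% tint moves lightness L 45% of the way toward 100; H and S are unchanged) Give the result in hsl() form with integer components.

L moves 45% from 38 toward 100: 38 + 27.9 = 65.9 → 66.
H and S are unchanged.

hsl(340, 45%, 66%)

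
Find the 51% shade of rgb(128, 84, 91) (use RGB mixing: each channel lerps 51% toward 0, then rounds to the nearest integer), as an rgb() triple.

rgb(63, 41, 45)

Per channel, c → c + 0.51(0 − c):
  R: 128 − 65.28 = 62.72 → 63
  G: 84 + 0.51×(0−84) = 84 − 42.84 = 41.16 → 41
  B: 91 − 46.41 = 44.59 → 45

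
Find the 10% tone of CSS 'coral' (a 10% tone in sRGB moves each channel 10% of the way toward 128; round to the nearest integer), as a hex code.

CSS coral is rgb(255, 127, 80).
Per channel, c → c + 0.1(128 − c):
  R: 255 + 0.1×(128−255) = 255 − 12.7 = 242.3 → 242
  G: 127 + 0.1×(128−127) = 127 + 0.1 = 127.1 → 127
  B: 80 + 0.1×(128−80) = 80 + 4.8 = 84.8 → 85
rgb(242, 127, 85) = #F27F55.

#F27F55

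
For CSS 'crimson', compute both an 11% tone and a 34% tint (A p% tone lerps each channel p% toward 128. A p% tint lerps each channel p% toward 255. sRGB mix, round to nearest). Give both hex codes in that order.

#D22043, #E8647E

CSS crimson is rgb(220, 20, 60).
11% tone:
  R: 220 + 0.11×(128−220) = 220 − 10.12 = 209.88 → 210
  G: 20 + 11.88 = 31.88 → 32
  B: 60 + 7.48 = 67.48 → 67
  → #D22043
34% tint:
  R: 220 + 11.9 = 231.9 → 232
  G: 20 + 0.34×(255−20) = 20 + 79.9 = 99.9 → 100
  B: 60 + 0.34×(255−60) = 60 + 66.3 = 126.3 → 126
  → #E8647E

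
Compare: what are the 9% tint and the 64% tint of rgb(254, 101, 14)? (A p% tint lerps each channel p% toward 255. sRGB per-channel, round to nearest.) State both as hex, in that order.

#fe7324, #ffc8a8

9% tint:
  R: 254 + 0.09 = 254.09 → 254
  G: 101 + 13.86 = 114.86 → 115
  B: 14 + 0.09×(255−14) = 14 + 21.69 = 35.69 → 36
  → #fe7324
64% tint:
  R: 254 + 0.64×(255−254) = 254 + 0.64 = 254.64 → 255
  G: 101 + 0.64×(255−101) = 101 + 98.56 = 199.56 → 200
  B: 14 + 154.24 = 168.24 → 168
  → #ffc8a8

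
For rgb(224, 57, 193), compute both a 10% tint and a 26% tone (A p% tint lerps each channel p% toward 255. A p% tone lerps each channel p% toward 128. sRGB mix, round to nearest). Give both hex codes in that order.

10% tint:
  R: 224 + 3.1 = 227.1 → 227
  G: 57 + 0.1×(255−57) = 57 + 19.8 = 76.8 → 77
  B: 193 + 0.1×(255−193) = 193 + 6.2 = 199.2 → 199
  → #e34dc7
26% tone:
  R: 224 − 24.96 = 199.04 → 199
  G: 57 + 0.26×(128−57) = 57 + 18.46 = 75.46 → 75
  B: 193 + 0.26×(128−193) = 193 − 16.9 = 176.1 → 176
  → #c74bb0

#e34dc7, #c74bb0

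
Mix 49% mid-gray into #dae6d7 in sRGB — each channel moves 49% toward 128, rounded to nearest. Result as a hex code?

#dae6d7 is rgb(218, 230, 215).
Lerp each channel 49% toward 128:
  R: 218 + 0.49×(128−218) = 218 − 44.1 = 173.9 → 174
  G: 230 + 0.49×(128−230) = 230 − 49.98 = 180.02 → 180
  B: 215 − 42.63 = 172.37 → 172
rgb(174, 180, 172) = #aeb4ac.

#aeb4ac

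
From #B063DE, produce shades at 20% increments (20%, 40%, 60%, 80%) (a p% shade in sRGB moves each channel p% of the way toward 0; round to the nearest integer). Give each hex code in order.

#8D4FB2, #6A3B85, #462859, #23142C

#B063DE is rgb(176, 99, 222).
20%: (176 − 35.2 = 140.8→141, 99 − 19.8 = 79.2→79, 222 − 44.4 = 177.6→178) → #8D4FB2
40%: (176 − 70.4 = 105.6→106, 99 − 39.6 = 59.4→59, 222 − 88.8 = 133.2→133) → #6A3B85
60%: (176 − 105.6 = 70.4→70, 99 − 59.4 = 39.6→40, 222 − 133.2 = 88.8→89) → #462859
80%: (176 − 140.8 = 35.2→35, 99 − 79.2 = 19.8→20, 222 − 177.6 = 44.4→44) → #23142C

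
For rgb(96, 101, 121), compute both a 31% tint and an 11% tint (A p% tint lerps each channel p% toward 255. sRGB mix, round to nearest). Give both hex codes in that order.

#9195A3, #717688

31% tint:
  R: 96 + 49.29 = 145.29 → 145
  G: 101 + 0.31×(255−101) = 101 + 47.74 = 148.74 → 149
  B: 121 + 0.31×(255−121) = 121 + 41.54 = 162.54 → 163
  → #9195A3
11% tint:
  R: 96 + 0.11×(255−96) = 96 + 17.49 = 113.49 → 113
  G: 101 + 16.94 = 117.94 → 118
  B: 121 + 0.11×(255−121) = 121 + 14.74 = 135.74 → 136
  → #717688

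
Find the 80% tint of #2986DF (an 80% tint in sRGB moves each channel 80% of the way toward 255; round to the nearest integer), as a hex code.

#D4E7F9

#2986DF is rgb(41, 134, 223).
Lerp each channel 80% toward 255:
  R: 41 + 171.2 = 212.2 → 212
  G: 134 + 0.8×(255−134) = 134 + 96.8 = 230.8 → 231
  B: 223 + 0.8×(255−223) = 223 + 25.6 = 248.6 → 249
rgb(212, 231, 249) = #D4E7F9.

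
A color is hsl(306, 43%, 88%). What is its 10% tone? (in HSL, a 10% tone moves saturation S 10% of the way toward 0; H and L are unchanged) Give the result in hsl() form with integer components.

S moves 10% from 43 toward 0: 43 − 4.3 = 38.7 → 39.
H and L are unchanged.

hsl(306, 39%, 88%)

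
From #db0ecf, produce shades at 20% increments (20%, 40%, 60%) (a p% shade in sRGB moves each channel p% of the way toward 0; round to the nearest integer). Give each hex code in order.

#af0ba6, #83087c, #580653

#db0ecf is rgb(219, 14, 207).
20%: (219 − 43.8 = 175.2→175, 14 − 2.8 = 11.2→11, 207 − 41.4 = 165.6→166) → #af0ba6
40%: (219 − 87.6 = 131.4→131, 14 − 5.6 = 8.4→8, 207 − 82.8 = 124.2→124) → #83087c
60%: (219 − 131.4 = 87.6→88, 14 − 8.4 = 5.6→6, 207 − 124.2 = 82.8→83) → #580653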